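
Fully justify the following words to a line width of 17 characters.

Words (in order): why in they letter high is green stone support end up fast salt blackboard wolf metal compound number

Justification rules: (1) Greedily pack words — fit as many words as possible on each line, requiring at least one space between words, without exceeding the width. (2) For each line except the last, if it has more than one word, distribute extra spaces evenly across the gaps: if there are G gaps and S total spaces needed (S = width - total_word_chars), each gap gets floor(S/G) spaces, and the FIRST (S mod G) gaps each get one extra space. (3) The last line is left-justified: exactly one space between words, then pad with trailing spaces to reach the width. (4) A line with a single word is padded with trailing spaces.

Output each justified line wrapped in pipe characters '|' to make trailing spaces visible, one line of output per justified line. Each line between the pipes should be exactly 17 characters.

Answer: |why    in    they|
|letter   high  is|
|green       stone|
|support   end  up|
|fast         salt|
|blackboard   wolf|
|metal    compound|
|number           |

Derivation:
Line 1: ['why', 'in', 'they'] (min_width=11, slack=6)
Line 2: ['letter', 'high', 'is'] (min_width=14, slack=3)
Line 3: ['green', 'stone'] (min_width=11, slack=6)
Line 4: ['support', 'end', 'up'] (min_width=14, slack=3)
Line 5: ['fast', 'salt'] (min_width=9, slack=8)
Line 6: ['blackboard', 'wolf'] (min_width=15, slack=2)
Line 7: ['metal', 'compound'] (min_width=14, slack=3)
Line 8: ['number'] (min_width=6, slack=11)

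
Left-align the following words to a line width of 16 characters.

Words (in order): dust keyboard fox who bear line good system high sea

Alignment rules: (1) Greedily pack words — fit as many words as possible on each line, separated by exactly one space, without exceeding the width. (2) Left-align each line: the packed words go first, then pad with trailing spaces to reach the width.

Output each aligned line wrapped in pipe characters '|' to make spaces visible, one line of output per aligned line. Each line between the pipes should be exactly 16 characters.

Line 1: ['dust', 'keyboard'] (min_width=13, slack=3)
Line 2: ['fox', 'who', 'bear'] (min_width=12, slack=4)
Line 3: ['line', 'good', 'system'] (min_width=16, slack=0)
Line 4: ['high', 'sea'] (min_width=8, slack=8)

Answer: |dust keyboard   |
|fox who bear    |
|line good system|
|high sea        |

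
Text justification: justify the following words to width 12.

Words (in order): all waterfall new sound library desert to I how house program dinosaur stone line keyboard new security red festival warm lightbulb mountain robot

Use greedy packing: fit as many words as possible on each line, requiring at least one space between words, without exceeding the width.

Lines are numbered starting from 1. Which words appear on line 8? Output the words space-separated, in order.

Line 1: ['all'] (min_width=3, slack=9)
Line 2: ['waterfall'] (min_width=9, slack=3)
Line 3: ['new', 'sound'] (min_width=9, slack=3)
Line 4: ['library'] (min_width=7, slack=5)
Line 5: ['desert', 'to', 'I'] (min_width=11, slack=1)
Line 6: ['how', 'house'] (min_width=9, slack=3)
Line 7: ['program'] (min_width=7, slack=5)
Line 8: ['dinosaur'] (min_width=8, slack=4)
Line 9: ['stone', 'line'] (min_width=10, slack=2)
Line 10: ['keyboard', 'new'] (min_width=12, slack=0)
Line 11: ['security', 'red'] (min_width=12, slack=0)
Line 12: ['festival'] (min_width=8, slack=4)
Line 13: ['warm'] (min_width=4, slack=8)
Line 14: ['lightbulb'] (min_width=9, slack=3)
Line 15: ['mountain'] (min_width=8, slack=4)
Line 16: ['robot'] (min_width=5, slack=7)

Answer: dinosaur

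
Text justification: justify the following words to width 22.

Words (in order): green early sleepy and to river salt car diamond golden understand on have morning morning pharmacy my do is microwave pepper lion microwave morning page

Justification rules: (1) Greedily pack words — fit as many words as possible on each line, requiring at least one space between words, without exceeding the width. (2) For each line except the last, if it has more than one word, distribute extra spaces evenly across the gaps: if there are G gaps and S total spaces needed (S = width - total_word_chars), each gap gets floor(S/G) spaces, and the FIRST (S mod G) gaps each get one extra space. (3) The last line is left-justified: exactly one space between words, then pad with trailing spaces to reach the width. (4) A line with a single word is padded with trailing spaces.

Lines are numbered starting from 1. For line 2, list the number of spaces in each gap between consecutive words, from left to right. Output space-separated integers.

Answer: 3 3 2

Derivation:
Line 1: ['green', 'early', 'sleepy', 'and'] (min_width=22, slack=0)
Line 2: ['to', 'river', 'salt', 'car'] (min_width=17, slack=5)
Line 3: ['diamond', 'golden'] (min_width=14, slack=8)
Line 4: ['understand', 'on', 'have'] (min_width=18, slack=4)
Line 5: ['morning', 'morning'] (min_width=15, slack=7)
Line 6: ['pharmacy', 'my', 'do', 'is'] (min_width=17, slack=5)
Line 7: ['microwave', 'pepper', 'lion'] (min_width=21, slack=1)
Line 8: ['microwave', 'morning', 'page'] (min_width=22, slack=0)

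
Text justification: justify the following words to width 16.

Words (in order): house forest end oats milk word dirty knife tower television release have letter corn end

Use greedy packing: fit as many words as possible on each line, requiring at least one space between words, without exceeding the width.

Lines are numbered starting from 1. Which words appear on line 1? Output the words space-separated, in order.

Answer: house forest end

Derivation:
Line 1: ['house', 'forest', 'end'] (min_width=16, slack=0)
Line 2: ['oats', 'milk', 'word'] (min_width=14, slack=2)
Line 3: ['dirty', 'knife'] (min_width=11, slack=5)
Line 4: ['tower', 'television'] (min_width=16, slack=0)
Line 5: ['release', 'have'] (min_width=12, slack=4)
Line 6: ['letter', 'corn', 'end'] (min_width=15, slack=1)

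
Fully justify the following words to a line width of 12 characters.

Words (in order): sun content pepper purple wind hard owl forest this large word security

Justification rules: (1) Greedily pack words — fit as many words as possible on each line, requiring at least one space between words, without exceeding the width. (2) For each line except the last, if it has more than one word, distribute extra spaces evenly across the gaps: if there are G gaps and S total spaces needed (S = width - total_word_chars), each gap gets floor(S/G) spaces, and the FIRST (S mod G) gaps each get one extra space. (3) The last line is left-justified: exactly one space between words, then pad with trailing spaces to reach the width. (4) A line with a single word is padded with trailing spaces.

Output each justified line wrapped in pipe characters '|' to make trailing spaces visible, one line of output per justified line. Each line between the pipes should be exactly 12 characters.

Line 1: ['sun', 'content'] (min_width=11, slack=1)
Line 2: ['pepper'] (min_width=6, slack=6)
Line 3: ['purple', 'wind'] (min_width=11, slack=1)
Line 4: ['hard', 'owl'] (min_width=8, slack=4)
Line 5: ['forest', 'this'] (min_width=11, slack=1)
Line 6: ['large', 'word'] (min_width=10, slack=2)
Line 7: ['security'] (min_width=8, slack=4)

Answer: |sun  content|
|pepper      |
|purple  wind|
|hard     owl|
|forest  this|
|large   word|
|security    |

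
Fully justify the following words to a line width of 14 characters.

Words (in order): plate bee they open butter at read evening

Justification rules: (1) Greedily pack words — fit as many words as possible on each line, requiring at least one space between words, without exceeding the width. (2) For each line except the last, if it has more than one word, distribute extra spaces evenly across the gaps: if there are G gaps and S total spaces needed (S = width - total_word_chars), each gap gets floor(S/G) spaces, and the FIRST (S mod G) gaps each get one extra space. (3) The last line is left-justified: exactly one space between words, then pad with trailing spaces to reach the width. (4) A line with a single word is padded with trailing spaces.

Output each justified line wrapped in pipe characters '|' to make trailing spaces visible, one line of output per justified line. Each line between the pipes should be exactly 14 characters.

Answer: |plate bee they|
|open butter at|
|read evening  |

Derivation:
Line 1: ['plate', 'bee', 'they'] (min_width=14, slack=0)
Line 2: ['open', 'butter', 'at'] (min_width=14, slack=0)
Line 3: ['read', 'evening'] (min_width=12, slack=2)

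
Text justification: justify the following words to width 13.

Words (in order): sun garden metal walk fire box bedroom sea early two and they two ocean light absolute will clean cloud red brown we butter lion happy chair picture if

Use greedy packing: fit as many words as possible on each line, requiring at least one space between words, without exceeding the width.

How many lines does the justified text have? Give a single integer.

Line 1: ['sun', 'garden'] (min_width=10, slack=3)
Line 2: ['metal', 'walk'] (min_width=10, slack=3)
Line 3: ['fire', 'box'] (min_width=8, slack=5)
Line 4: ['bedroom', 'sea'] (min_width=11, slack=2)
Line 5: ['early', 'two', 'and'] (min_width=13, slack=0)
Line 6: ['they', 'two'] (min_width=8, slack=5)
Line 7: ['ocean', 'light'] (min_width=11, slack=2)
Line 8: ['absolute', 'will'] (min_width=13, slack=0)
Line 9: ['clean', 'cloud'] (min_width=11, slack=2)
Line 10: ['red', 'brown', 'we'] (min_width=12, slack=1)
Line 11: ['butter', 'lion'] (min_width=11, slack=2)
Line 12: ['happy', 'chair'] (min_width=11, slack=2)
Line 13: ['picture', 'if'] (min_width=10, slack=3)
Total lines: 13

Answer: 13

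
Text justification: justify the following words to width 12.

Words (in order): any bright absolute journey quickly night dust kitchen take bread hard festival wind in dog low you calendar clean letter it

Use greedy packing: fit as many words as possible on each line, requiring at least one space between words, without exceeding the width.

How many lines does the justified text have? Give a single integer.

Answer: 13

Derivation:
Line 1: ['any', 'bright'] (min_width=10, slack=2)
Line 2: ['absolute'] (min_width=8, slack=4)
Line 3: ['journey'] (min_width=7, slack=5)
Line 4: ['quickly'] (min_width=7, slack=5)
Line 5: ['night', 'dust'] (min_width=10, slack=2)
Line 6: ['kitchen', 'take'] (min_width=12, slack=0)
Line 7: ['bread', 'hard'] (min_width=10, slack=2)
Line 8: ['festival'] (min_width=8, slack=4)
Line 9: ['wind', 'in', 'dog'] (min_width=11, slack=1)
Line 10: ['low', 'you'] (min_width=7, slack=5)
Line 11: ['calendar'] (min_width=8, slack=4)
Line 12: ['clean', 'letter'] (min_width=12, slack=0)
Line 13: ['it'] (min_width=2, slack=10)
Total lines: 13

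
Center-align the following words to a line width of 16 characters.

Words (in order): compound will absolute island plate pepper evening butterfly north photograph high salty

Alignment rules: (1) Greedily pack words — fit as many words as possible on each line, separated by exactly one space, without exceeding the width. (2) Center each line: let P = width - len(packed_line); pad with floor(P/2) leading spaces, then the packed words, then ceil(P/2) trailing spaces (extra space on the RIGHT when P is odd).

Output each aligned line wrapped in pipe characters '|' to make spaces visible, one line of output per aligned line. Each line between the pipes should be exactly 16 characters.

Line 1: ['compound', 'will'] (min_width=13, slack=3)
Line 2: ['absolute', 'island'] (min_width=15, slack=1)
Line 3: ['plate', 'pepper'] (min_width=12, slack=4)
Line 4: ['evening'] (min_width=7, slack=9)
Line 5: ['butterfly', 'north'] (min_width=15, slack=1)
Line 6: ['photograph', 'high'] (min_width=15, slack=1)
Line 7: ['salty'] (min_width=5, slack=11)

Answer: | compound will  |
|absolute island |
|  plate pepper  |
|    evening     |
|butterfly north |
|photograph high |
|     salty      |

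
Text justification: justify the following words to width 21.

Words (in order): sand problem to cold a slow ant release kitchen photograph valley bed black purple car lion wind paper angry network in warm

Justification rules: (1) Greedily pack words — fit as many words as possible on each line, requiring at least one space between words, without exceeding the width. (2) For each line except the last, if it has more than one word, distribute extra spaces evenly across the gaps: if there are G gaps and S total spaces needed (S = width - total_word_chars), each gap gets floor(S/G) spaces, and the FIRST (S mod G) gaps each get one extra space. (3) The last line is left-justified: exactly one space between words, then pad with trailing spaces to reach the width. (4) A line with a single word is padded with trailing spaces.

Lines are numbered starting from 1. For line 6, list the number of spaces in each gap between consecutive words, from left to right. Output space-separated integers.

Answer: 2 2

Derivation:
Line 1: ['sand', 'problem', 'to', 'cold'] (min_width=20, slack=1)
Line 2: ['a', 'slow', 'ant', 'release'] (min_width=18, slack=3)
Line 3: ['kitchen', 'photograph'] (min_width=18, slack=3)
Line 4: ['valley', 'bed', 'black'] (min_width=16, slack=5)
Line 5: ['purple', 'car', 'lion', 'wind'] (min_width=20, slack=1)
Line 6: ['paper', 'angry', 'network'] (min_width=19, slack=2)
Line 7: ['in', 'warm'] (min_width=7, slack=14)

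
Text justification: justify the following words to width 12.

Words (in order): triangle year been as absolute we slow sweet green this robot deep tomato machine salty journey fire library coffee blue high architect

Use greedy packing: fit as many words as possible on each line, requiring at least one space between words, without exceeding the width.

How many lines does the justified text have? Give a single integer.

Line 1: ['triangle'] (min_width=8, slack=4)
Line 2: ['year', 'been', 'as'] (min_width=12, slack=0)
Line 3: ['absolute', 'we'] (min_width=11, slack=1)
Line 4: ['slow', 'sweet'] (min_width=10, slack=2)
Line 5: ['green', 'this'] (min_width=10, slack=2)
Line 6: ['robot', 'deep'] (min_width=10, slack=2)
Line 7: ['tomato'] (min_width=6, slack=6)
Line 8: ['machine'] (min_width=7, slack=5)
Line 9: ['salty'] (min_width=5, slack=7)
Line 10: ['journey', 'fire'] (min_width=12, slack=0)
Line 11: ['library'] (min_width=7, slack=5)
Line 12: ['coffee', 'blue'] (min_width=11, slack=1)
Line 13: ['high'] (min_width=4, slack=8)
Line 14: ['architect'] (min_width=9, slack=3)
Total lines: 14

Answer: 14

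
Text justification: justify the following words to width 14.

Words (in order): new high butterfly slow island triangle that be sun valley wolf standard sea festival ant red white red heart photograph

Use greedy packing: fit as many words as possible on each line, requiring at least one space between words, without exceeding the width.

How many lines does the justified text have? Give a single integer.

Line 1: ['new', 'high'] (min_width=8, slack=6)
Line 2: ['butterfly', 'slow'] (min_width=14, slack=0)
Line 3: ['island'] (min_width=6, slack=8)
Line 4: ['triangle', 'that'] (min_width=13, slack=1)
Line 5: ['be', 'sun', 'valley'] (min_width=13, slack=1)
Line 6: ['wolf', 'standard'] (min_width=13, slack=1)
Line 7: ['sea', 'festival'] (min_width=12, slack=2)
Line 8: ['ant', 'red', 'white'] (min_width=13, slack=1)
Line 9: ['red', 'heart'] (min_width=9, slack=5)
Line 10: ['photograph'] (min_width=10, slack=4)
Total lines: 10

Answer: 10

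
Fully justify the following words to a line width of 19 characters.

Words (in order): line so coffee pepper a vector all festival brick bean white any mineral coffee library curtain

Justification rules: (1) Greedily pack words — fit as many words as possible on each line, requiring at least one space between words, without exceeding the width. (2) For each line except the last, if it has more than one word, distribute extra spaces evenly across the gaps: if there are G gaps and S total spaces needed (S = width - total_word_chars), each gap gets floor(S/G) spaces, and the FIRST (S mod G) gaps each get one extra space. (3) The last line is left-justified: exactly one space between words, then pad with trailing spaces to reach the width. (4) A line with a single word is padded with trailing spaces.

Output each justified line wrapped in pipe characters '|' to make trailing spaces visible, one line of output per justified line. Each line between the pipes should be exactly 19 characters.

Line 1: ['line', 'so', 'coffee'] (min_width=14, slack=5)
Line 2: ['pepper', 'a', 'vector', 'all'] (min_width=19, slack=0)
Line 3: ['festival', 'brick', 'bean'] (min_width=19, slack=0)
Line 4: ['white', 'any', 'mineral'] (min_width=17, slack=2)
Line 5: ['coffee', 'library'] (min_width=14, slack=5)
Line 6: ['curtain'] (min_width=7, slack=12)

Answer: |line    so   coffee|
|pepper a vector all|
|festival brick bean|
|white  any  mineral|
|coffee      library|
|curtain            |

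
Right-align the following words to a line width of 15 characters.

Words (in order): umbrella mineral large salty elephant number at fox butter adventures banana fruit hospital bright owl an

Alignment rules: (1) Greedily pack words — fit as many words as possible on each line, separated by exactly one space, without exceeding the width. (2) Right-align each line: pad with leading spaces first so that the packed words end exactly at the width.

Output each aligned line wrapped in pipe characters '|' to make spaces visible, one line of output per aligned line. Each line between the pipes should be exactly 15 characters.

Line 1: ['umbrella'] (min_width=8, slack=7)
Line 2: ['mineral', 'large'] (min_width=13, slack=2)
Line 3: ['salty', 'elephant'] (min_width=14, slack=1)
Line 4: ['number', 'at', 'fox'] (min_width=13, slack=2)
Line 5: ['butter'] (min_width=6, slack=9)
Line 6: ['adventures'] (min_width=10, slack=5)
Line 7: ['banana', 'fruit'] (min_width=12, slack=3)
Line 8: ['hospital', 'bright'] (min_width=15, slack=0)
Line 9: ['owl', 'an'] (min_width=6, slack=9)

Answer: |       umbrella|
|  mineral large|
| salty elephant|
|  number at fox|
|         butter|
|     adventures|
|   banana fruit|
|hospital bright|
|         owl an|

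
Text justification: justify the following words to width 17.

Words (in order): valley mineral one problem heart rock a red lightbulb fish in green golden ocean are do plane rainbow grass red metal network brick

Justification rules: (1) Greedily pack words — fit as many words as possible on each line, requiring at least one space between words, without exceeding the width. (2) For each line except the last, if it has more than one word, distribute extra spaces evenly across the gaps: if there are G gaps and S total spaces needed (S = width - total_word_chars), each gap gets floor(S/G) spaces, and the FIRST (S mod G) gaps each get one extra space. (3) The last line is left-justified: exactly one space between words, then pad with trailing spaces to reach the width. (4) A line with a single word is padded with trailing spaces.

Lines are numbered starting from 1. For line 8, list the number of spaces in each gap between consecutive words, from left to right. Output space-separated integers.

Answer: 2 2

Derivation:
Line 1: ['valley', 'mineral'] (min_width=14, slack=3)
Line 2: ['one', 'problem', 'heart'] (min_width=17, slack=0)
Line 3: ['rock', 'a', 'red'] (min_width=10, slack=7)
Line 4: ['lightbulb', 'fish', 'in'] (min_width=17, slack=0)
Line 5: ['green', 'golden'] (min_width=12, slack=5)
Line 6: ['ocean', 'are', 'do'] (min_width=12, slack=5)
Line 7: ['plane', 'rainbow'] (min_width=13, slack=4)
Line 8: ['grass', 'red', 'metal'] (min_width=15, slack=2)
Line 9: ['network', 'brick'] (min_width=13, slack=4)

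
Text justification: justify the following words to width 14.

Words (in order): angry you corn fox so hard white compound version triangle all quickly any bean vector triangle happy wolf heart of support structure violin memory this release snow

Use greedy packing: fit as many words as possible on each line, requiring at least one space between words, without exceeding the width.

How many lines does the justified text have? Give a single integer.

Line 1: ['angry', 'you', 'corn'] (min_width=14, slack=0)
Line 2: ['fox', 'so', 'hard'] (min_width=11, slack=3)
Line 3: ['white', 'compound'] (min_width=14, slack=0)
Line 4: ['version'] (min_width=7, slack=7)
Line 5: ['triangle', 'all'] (min_width=12, slack=2)
Line 6: ['quickly', 'any'] (min_width=11, slack=3)
Line 7: ['bean', 'vector'] (min_width=11, slack=3)
Line 8: ['triangle', 'happy'] (min_width=14, slack=0)
Line 9: ['wolf', 'heart', 'of'] (min_width=13, slack=1)
Line 10: ['support'] (min_width=7, slack=7)
Line 11: ['structure'] (min_width=9, slack=5)
Line 12: ['violin', 'memory'] (min_width=13, slack=1)
Line 13: ['this', 'release'] (min_width=12, slack=2)
Line 14: ['snow'] (min_width=4, slack=10)
Total lines: 14

Answer: 14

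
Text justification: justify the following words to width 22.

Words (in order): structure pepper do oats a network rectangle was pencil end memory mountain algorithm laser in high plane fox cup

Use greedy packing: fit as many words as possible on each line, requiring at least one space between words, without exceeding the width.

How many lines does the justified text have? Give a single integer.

Answer: 6

Derivation:
Line 1: ['structure', 'pepper', 'do'] (min_width=19, slack=3)
Line 2: ['oats', 'a', 'network'] (min_width=14, slack=8)
Line 3: ['rectangle', 'was', 'pencil'] (min_width=20, slack=2)
Line 4: ['end', 'memory', 'mountain'] (min_width=19, slack=3)
Line 5: ['algorithm', 'laser', 'in'] (min_width=18, slack=4)
Line 6: ['high', 'plane', 'fox', 'cup'] (min_width=18, slack=4)
Total lines: 6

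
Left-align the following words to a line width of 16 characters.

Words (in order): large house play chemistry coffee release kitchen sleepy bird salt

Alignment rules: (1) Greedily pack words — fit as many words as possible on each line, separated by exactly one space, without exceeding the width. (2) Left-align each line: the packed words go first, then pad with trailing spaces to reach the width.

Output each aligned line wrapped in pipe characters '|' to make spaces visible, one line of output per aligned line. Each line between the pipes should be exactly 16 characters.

Line 1: ['large', 'house', 'play'] (min_width=16, slack=0)
Line 2: ['chemistry', 'coffee'] (min_width=16, slack=0)
Line 3: ['release', 'kitchen'] (min_width=15, slack=1)
Line 4: ['sleepy', 'bird', 'salt'] (min_width=16, slack=0)

Answer: |large house play|
|chemistry coffee|
|release kitchen |
|sleepy bird salt|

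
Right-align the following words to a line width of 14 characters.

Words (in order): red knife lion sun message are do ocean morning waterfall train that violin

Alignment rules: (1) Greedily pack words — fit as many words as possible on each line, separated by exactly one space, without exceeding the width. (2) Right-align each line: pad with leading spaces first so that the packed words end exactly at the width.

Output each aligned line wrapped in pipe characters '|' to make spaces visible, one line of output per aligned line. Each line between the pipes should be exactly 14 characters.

Answer: |red knife lion|
|   sun message|
|  are do ocean|
|       morning|
|     waterfall|
|    train that|
|        violin|

Derivation:
Line 1: ['red', 'knife', 'lion'] (min_width=14, slack=0)
Line 2: ['sun', 'message'] (min_width=11, slack=3)
Line 3: ['are', 'do', 'ocean'] (min_width=12, slack=2)
Line 4: ['morning'] (min_width=7, slack=7)
Line 5: ['waterfall'] (min_width=9, slack=5)
Line 6: ['train', 'that'] (min_width=10, slack=4)
Line 7: ['violin'] (min_width=6, slack=8)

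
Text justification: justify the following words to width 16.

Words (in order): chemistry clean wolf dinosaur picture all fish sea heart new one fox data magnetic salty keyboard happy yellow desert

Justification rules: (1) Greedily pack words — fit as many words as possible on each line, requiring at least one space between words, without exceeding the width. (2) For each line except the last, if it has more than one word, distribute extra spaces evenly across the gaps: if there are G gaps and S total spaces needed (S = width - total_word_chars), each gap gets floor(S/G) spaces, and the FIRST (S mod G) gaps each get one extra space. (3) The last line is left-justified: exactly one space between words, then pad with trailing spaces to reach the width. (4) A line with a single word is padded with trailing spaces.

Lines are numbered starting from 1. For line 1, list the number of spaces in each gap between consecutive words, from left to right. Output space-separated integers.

Line 1: ['chemistry', 'clean'] (min_width=15, slack=1)
Line 2: ['wolf', 'dinosaur'] (min_width=13, slack=3)
Line 3: ['picture', 'all', 'fish'] (min_width=16, slack=0)
Line 4: ['sea', 'heart', 'new'] (min_width=13, slack=3)
Line 5: ['one', 'fox', 'data'] (min_width=12, slack=4)
Line 6: ['magnetic', 'salty'] (min_width=14, slack=2)
Line 7: ['keyboard', 'happy'] (min_width=14, slack=2)
Line 8: ['yellow', 'desert'] (min_width=13, slack=3)

Answer: 2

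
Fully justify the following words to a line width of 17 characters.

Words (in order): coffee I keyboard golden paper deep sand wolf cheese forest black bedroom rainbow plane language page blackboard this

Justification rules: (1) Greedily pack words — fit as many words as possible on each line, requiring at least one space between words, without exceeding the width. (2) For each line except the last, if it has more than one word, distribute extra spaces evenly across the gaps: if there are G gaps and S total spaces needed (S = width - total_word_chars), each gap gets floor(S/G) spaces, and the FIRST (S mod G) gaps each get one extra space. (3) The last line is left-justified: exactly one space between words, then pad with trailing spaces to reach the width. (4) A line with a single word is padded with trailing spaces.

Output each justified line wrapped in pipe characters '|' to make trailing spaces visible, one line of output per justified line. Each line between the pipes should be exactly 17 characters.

Line 1: ['coffee', 'I', 'keyboard'] (min_width=17, slack=0)
Line 2: ['golden', 'paper', 'deep'] (min_width=17, slack=0)
Line 3: ['sand', 'wolf', 'cheese'] (min_width=16, slack=1)
Line 4: ['forest', 'black'] (min_width=12, slack=5)
Line 5: ['bedroom', 'rainbow'] (min_width=15, slack=2)
Line 6: ['plane', 'language'] (min_width=14, slack=3)
Line 7: ['page', 'blackboard'] (min_width=15, slack=2)
Line 8: ['this'] (min_width=4, slack=13)

Answer: |coffee I keyboard|
|golden paper deep|
|sand  wolf cheese|
|forest      black|
|bedroom   rainbow|
|plane    language|
|page   blackboard|
|this             |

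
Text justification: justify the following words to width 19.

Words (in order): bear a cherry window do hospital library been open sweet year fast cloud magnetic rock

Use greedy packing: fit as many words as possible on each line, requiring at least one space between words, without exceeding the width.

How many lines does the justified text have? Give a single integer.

Line 1: ['bear', 'a', 'cherry'] (min_width=13, slack=6)
Line 2: ['window', 'do', 'hospital'] (min_width=18, slack=1)
Line 3: ['library', 'been', 'open'] (min_width=17, slack=2)
Line 4: ['sweet', 'year', 'fast'] (min_width=15, slack=4)
Line 5: ['cloud', 'magnetic', 'rock'] (min_width=19, slack=0)
Total lines: 5

Answer: 5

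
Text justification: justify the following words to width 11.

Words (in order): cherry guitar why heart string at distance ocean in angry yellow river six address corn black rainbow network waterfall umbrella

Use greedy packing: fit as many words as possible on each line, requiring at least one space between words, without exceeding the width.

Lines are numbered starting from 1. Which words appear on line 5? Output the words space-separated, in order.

Answer: distance

Derivation:
Line 1: ['cherry'] (min_width=6, slack=5)
Line 2: ['guitar', 'why'] (min_width=10, slack=1)
Line 3: ['heart'] (min_width=5, slack=6)
Line 4: ['string', 'at'] (min_width=9, slack=2)
Line 5: ['distance'] (min_width=8, slack=3)
Line 6: ['ocean', 'in'] (min_width=8, slack=3)
Line 7: ['angry'] (min_width=5, slack=6)
Line 8: ['yellow'] (min_width=6, slack=5)
Line 9: ['river', 'six'] (min_width=9, slack=2)
Line 10: ['address'] (min_width=7, slack=4)
Line 11: ['corn', 'black'] (min_width=10, slack=1)
Line 12: ['rainbow'] (min_width=7, slack=4)
Line 13: ['network'] (min_width=7, slack=4)
Line 14: ['waterfall'] (min_width=9, slack=2)
Line 15: ['umbrella'] (min_width=8, slack=3)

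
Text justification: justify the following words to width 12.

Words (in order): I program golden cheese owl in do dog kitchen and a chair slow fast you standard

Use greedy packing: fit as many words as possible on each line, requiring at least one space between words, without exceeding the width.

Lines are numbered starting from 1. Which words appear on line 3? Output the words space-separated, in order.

Line 1: ['I', 'program'] (min_width=9, slack=3)
Line 2: ['golden'] (min_width=6, slack=6)
Line 3: ['cheese', 'owl'] (min_width=10, slack=2)
Line 4: ['in', 'do', 'dog'] (min_width=9, slack=3)
Line 5: ['kitchen', 'and'] (min_width=11, slack=1)
Line 6: ['a', 'chair', 'slow'] (min_width=12, slack=0)
Line 7: ['fast', 'you'] (min_width=8, slack=4)
Line 8: ['standard'] (min_width=8, slack=4)

Answer: cheese owl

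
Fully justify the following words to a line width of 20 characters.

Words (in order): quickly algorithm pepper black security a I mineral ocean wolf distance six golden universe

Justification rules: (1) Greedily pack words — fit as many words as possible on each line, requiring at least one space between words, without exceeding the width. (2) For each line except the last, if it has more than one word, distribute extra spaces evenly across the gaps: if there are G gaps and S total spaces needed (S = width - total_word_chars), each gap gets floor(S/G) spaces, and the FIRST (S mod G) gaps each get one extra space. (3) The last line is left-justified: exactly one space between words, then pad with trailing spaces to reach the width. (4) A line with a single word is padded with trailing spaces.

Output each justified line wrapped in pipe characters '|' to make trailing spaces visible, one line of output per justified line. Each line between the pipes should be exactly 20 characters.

Line 1: ['quickly', 'algorithm'] (min_width=17, slack=3)
Line 2: ['pepper', 'black'] (min_width=12, slack=8)
Line 3: ['security', 'a', 'I', 'mineral'] (min_width=20, slack=0)
Line 4: ['ocean', 'wolf', 'distance'] (min_width=19, slack=1)
Line 5: ['six', 'golden', 'universe'] (min_width=19, slack=1)

Answer: |quickly    algorithm|
|pepper         black|
|security a I mineral|
|ocean  wolf distance|
|six golden universe |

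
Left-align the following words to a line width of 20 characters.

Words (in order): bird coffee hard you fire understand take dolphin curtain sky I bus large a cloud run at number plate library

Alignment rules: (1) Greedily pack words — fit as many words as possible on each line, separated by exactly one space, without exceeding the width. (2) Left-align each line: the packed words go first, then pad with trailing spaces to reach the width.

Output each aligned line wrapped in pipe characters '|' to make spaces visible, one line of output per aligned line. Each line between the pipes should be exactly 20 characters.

Answer: |bird coffee hard you|
|fire understand take|
|dolphin curtain sky |
|I bus large a cloud |
|run at number plate |
|library             |

Derivation:
Line 1: ['bird', 'coffee', 'hard', 'you'] (min_width=20, slack=0)
Line 2: ['fire', 'understand', 'take'] (min_width=20, slack=0)
Line 3: ['dolphin', 'curtain', 'sky'] (min_width=19, slack=1)
Line 4: ['I', 'bus', 'large', 'a', 'cloud'] (min_width=19, slack=1)
Line 5: ['run', 'at', 'number', 'plate'] (min_width=19, slack=1)
Line 6: ['library'] (min_width=7, slack=13)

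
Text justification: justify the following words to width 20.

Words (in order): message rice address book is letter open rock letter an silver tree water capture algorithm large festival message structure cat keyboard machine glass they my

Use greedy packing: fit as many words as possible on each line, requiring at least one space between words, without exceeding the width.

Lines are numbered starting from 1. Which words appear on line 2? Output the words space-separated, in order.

Answer: book is letter open

Derivation:
Line 1: ['message', 'rice', 'address'] (min_width=20, slack=0)
Line 2: ['book', 'is', 'letter', 'open'] (min_width=19, slack=1)
Line 3: ['rock', 'letter', 'an'] (min_width=14, slack=6)
Line 4: ['silver', 'tree', 'water'] (min_width=17, slack=3)
Line 5: ['capture', 'algorithm'] (min_width=17, slack=3)
Line 6: ['large', 'festival'] (min_width=14, slack=6)
Line 7: ['message', 'structure'] (min_width=17, slack=3)
Line 8: ['cat', 'keyboard', 'machine'] (min_width=20, slack=0)
Line 9: ['glass', 'they', 'my'] (min_width=13, slack=7)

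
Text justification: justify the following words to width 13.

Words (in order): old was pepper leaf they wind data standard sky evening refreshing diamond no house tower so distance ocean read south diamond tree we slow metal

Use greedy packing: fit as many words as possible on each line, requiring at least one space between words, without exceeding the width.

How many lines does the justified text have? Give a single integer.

Answer: 13

Derivation:
Line 1: ['old', 'was'] (min_width=7, slack=6)
Line 2: ['pepper', 'leaf'] (min_width=11, slack=2)
Line 3: ['they', 'wind'] (min_width=9, slack=4)
Line 4: ['data', 'standard'] (min_width=13, slack=0)
Line 5: ['sky', 'evening'] (min_width=11, slack=2)
Line 6: ['refreshing'] (min_width=10, slack=3)
Line 7: ['diamond', 'no'] (min_width=10, slack=3)
Line 8: ['house', 'tower'] (min_width=11, slack=2)
Line 9: ['so', 'distance'] (min_width=11, slack=2)
Line 10: ['ocean', 'read'] (min_width=10, slack=3)
Line 11: ['south', 'diamond'] (min_width=13, slack=0)
Line 12: ['tree', 'we', 'slow'] (min_width=12, slack=1)
Line 13: ['metal'] (min_width=5, slack=8)
Total lines: 13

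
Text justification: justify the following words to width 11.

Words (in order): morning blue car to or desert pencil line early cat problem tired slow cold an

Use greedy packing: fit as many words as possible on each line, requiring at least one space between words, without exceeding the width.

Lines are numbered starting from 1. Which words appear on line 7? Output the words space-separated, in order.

Line 1: ['morning'] (min_width=7, slack=4)
Line 2: ['blue', 'car', 'to'] (min_width=11, slack=0)
Line 3: ['or', 'desert'] (min_width=9, slack=2)
Line 4: ['pencil', 'line'] (min_width=11, slack=0)
Line 5: ['early', 'cat'] (min_width=9, slack=2)
Line 6: ['problem'] (min_width=7, slack=4)
Line 7: ['tired', 'slow'] (min_width=10, slack=1)
Line 8: ['cold', 'an'] (min_width=7, slack=4)

Answer: tired slow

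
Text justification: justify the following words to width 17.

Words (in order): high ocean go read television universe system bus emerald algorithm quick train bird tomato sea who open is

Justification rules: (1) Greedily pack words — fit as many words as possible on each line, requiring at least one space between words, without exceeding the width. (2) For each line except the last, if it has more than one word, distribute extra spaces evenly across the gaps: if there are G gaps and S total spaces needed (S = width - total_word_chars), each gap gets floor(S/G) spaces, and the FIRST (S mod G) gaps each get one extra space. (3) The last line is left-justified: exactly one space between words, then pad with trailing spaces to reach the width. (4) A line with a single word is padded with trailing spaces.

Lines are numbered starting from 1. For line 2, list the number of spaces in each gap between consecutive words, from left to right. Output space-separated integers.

Answer: 3

Derivation:
Line 1: ['high', 'ocean', 'go'] (min_width=13, slack=4)
Line 2: ['read', 'television'] (min_width=15, slack=2)
Line 3: ['universe', 'system'] (min_width=15, slack=2)
Line 4: ['bus', 'emerald'] (min_width=11, slack=6)
Line 5: ['algorithm', 'quick'] (min_width=15, slack=2)
Line 6: ['train', 'bird', 'tomato'] (min_width=17, slack=0)
Line 7: ['sea', 'who', 'open', 'is'] (min_width=15, slack=2)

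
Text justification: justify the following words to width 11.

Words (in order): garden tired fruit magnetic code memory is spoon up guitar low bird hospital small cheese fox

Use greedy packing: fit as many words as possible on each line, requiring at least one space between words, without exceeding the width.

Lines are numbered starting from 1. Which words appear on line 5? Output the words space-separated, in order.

Line 1: ['garden'] (min_width=6, slack=5)
Line 2: ['tired', 'fruit'] (min_width=11, slack=0)
Line 3: ['magnetic'] (min_width=8, slack=3)
Line 4: ['code', 'memory'] (min_width=11, slack=0)
Line 5: ['is', 'spoon', 'up'] (min_width=11, slack=0)
Line 6: ['guitar', 'low'] (min_width=10, slack=1)
Line 7: ['bird'] (min_width=4, slack=7)
Line 8: ['hospital'] (min_width=8, slack=3)
Line 9: ['small'] (min_width=5, slack=6)
Line 10: ['cheese', 'fox'] (min_width=10, slack=1)

Answer: is spoon up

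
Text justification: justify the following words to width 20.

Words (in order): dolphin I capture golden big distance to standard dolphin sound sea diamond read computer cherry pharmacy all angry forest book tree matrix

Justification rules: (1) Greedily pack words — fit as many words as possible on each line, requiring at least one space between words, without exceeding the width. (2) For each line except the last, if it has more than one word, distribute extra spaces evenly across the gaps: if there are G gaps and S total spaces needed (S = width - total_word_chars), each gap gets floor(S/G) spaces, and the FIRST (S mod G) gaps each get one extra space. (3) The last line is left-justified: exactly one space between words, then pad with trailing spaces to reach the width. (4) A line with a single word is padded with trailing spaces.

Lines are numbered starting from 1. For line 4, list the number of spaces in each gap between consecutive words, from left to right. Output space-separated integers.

Answer: 3 2

Derivation:
Line 1: ['dolphin', 'I', 'capture'] (min_width=17, slack=3)
Line 2: ['golden', 'big', 'distance'] (min_width=19, slack=1)
Line 3: ['to', 'standard', 'dolphin'] (min_width=19, slack=1)
Line 4: ['sound', 'sea', 'diamond'] (min_width=17, slack=3)
Line 5: ['read', 'computer', 'cherry'] (min_width=20, slack=0)
Line 6: ['pharmacy', 'all', 'angry'] (min_width=18, slack=2)
Line 7: ['forest', 'book', 'tree'] (min_width=16, slack=4)
Line 8: ['matrix'] (min_width=6, slack=14)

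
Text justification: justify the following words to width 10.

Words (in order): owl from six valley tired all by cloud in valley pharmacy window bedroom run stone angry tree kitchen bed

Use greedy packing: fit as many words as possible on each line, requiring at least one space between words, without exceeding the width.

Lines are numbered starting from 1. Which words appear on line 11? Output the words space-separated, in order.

Answer: kitchen

Derivation:
Line 1: ['owl', 'from'] (min_width=8, slack=2)
Line 2: ['six', 'valley'] (min_width=10, slack=0)
Line 3: ['tired', 'all'] (min_width=9, slack=1)
Line 4: ['by', 'cloud'] (min_width=8, slack=2)
Line 5: ['in', 'valley'] (min_width=9, slack=1)
Line 6: ['pharmacy'] (min_width=8, slack=2)
Line 7: ['window'] (min_width=6, slack=4)
Line 8: ['bedroom'] (min_width=7, slack=3)
Line 9: ['run', 'stone'] (min_width=9, slack=1)
Line 10: ['angry', 'tree'] (min_width=10, slack=0)
Line 11: ['kitchen'] (min_width=7, slack=3)
Line 12: ['bed'] (min_width=3, slack=7)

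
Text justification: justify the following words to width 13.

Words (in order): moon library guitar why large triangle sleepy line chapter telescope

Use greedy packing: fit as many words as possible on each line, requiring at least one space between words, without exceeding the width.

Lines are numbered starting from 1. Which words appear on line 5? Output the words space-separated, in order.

Answer: sleepy line

Derivation:
Line 1: ['moon', 'library'] (min_width=12, slack=1)
Line 2: ['guitar', 'why'] (min_width=10, slack=3)
Line 3: ['large'] (min_width=5, slack=8)
Line 4: ['triangle'] (min_width=8, slack=5)
Line 5: ['sleepy', 'line'] (min_width=11, slack=2)
Line 6: ['chapter'] (min_width=7, slack=6)
Line 7: ['telescope'] (min_width=9, slack=4)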